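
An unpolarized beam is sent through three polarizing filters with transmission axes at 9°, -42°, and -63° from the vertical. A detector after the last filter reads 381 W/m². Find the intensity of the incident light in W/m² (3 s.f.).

I₀ ≈ 2210 W/m²

Unpolarized light through the first polarizer → I₁ = ½ I₀, now polarized at 9°.
I₂ = I₁ cos²(-42° − 9°) = 0.5 I₀ · cos²(51°) = 0.198 I₀.
I₃ = I₂ cos²(-63° + 42°) = 0.198 I₀ · cos²(21°) = 0.1726 I₀.
So 381 W/m² = 0.1726 I₀, giving I₀ = 381/0.1726 = 2208 W/m².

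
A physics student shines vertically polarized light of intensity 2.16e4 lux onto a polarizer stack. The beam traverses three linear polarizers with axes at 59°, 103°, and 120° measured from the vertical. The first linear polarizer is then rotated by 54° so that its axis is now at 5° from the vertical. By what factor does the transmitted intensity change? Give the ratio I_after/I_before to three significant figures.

Before rotation:
By Malus's law, I₁ = I₀ cos²(59° − 0°) = I₀ cos²(59°) = 0.2653 I₀.
I₂ = I₁ cos²(103° − 59°) = 0.2653 I₀ · cos²(44°) = 0.1373 I₀.
I₃ = I₂ cos²(120° − 103°) = 0.1373 I₀ · cos²(17°) = 0.1255 I₀.
After rotation:
I₁ = I₀ cos²(5° − 0°) = I₀ cos²(5°) = 0.9924 I₀.
Angle between axes 1 and 2: 82°. I₂ = 0.9924 I₀ · cos²(82°) = 0.01922 I₀.
I₃ = I₂ cos²(120° − 103°) = 0.01922 I₀ · cos²(17°) = 0.01758 I₀.
Ratio = 0.01758 / 0.1255 = 0.14.

I_new/I_old ≈ 0.140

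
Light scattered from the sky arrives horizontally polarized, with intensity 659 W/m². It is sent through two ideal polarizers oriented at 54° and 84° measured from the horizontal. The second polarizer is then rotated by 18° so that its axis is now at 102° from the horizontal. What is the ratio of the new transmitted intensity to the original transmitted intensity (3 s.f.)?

I_new/I_old ≈ 0.597

Before rotation:
I₁ = I₀ cos²(54° − 0°) = I₀ cos²(54°) = 0.3455 I₀.
I₂ = I₁ cos²(84° − 54°) = 0.3455 I₀ · cos²(30°) = 0.2591 I₀.
After rotation:
I₁ = I₀ cos²(54° − 0°) = I₀ cos²(54°) = 0.3455 I₀.
I₂ = I₁ cos²(102° − 54°) = 0.3455 I₀ · cos²(48°) = 0.1547 I₀.
Ratio = 0.1547 / 0.2591 = 0.597.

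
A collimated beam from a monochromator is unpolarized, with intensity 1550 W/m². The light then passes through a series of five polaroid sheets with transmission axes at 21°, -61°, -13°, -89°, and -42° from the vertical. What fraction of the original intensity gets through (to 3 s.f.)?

Unpolarized light through the first polarizer → I₁ = 1550 W/m²/2 = 775 W/m², polarized at 21°.
I₂ = I₁ · cos²(82°) = 775 · 0.01937 = 15.01 W/m².
I₃ = I₂ · cos²(48°) = 15.01 · 0.4477 = 6.721 W/m².
I₄ = I₃ · cos²(76°) = 6.721 · 0.05853 = 0.3934 W/m².
I₅ = I₄ · cos²(47°) = 0.3934 · 0.4651 = 0.183 W/m².
Transmitted fraction = 0.000118.

I/I₀ ≈ 0.000118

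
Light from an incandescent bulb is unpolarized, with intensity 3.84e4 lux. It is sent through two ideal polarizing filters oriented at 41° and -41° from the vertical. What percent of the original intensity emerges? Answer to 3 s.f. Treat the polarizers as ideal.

Unpolarized light through the first polarizer → I₁ = 3.84e4 lux/2 = 1.92e+04 lux, polarized at 41°.
I₂ = I₁ · cos²(82°) = 1.92e+04 · 0.01937 = 371.9 lux.
That is 0.9685% of the incident intensity.

≈ 0.968%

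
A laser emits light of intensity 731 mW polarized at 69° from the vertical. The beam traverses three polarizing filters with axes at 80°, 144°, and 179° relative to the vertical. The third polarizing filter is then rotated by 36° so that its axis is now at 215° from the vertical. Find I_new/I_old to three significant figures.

I_new/I_old ≈ 0.158

Before rotation:
I₁ = I₀ cos²(80° − 69°) = I₀ cos²(11°) = 0.9636 I₀.
I₂ = I₁ cos²(144° − 80°) = 0.9636 I₀ · cos²(64°) = 0.1852 I₀.
I₃ = I₂ cos²(179° − 144°) = 0.1852 I₀ · cos²(35°) = 0.1243 I₀.
After rotation:
I₁ = I₀ cos²(80° − 69°) = I₀ cos²(11°) = 0.9636 I₀.
I₂ = I₁ cos²(144° − 80°) = 0.9636 I₀ · cos²(64°) = 0.1852 I₀.
I₃ = I₂ cos²(215° − 144°) = 0.1852 I₀ · cos²(71°) = 0.01963 I₀.
Ratio = 0.01963 / 0.1243 = 0.158.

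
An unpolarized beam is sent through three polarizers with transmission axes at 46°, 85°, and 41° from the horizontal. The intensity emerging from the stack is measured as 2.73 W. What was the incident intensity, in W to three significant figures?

I₀ ≈ 17.5 W

Unpolarized light through the first polarizer → I₁ = ½ I₀, now polarized at 46°.
I₂ = I₁ cos²(85° − 46°) = 0.5 I₀ · cos²(39°) = 0.302 I₀.
I₃ = I₂ cos²(41° − 85°) = 0.302 I₀ · cos²(44°) = 0.1563 I₀.
So 2.73 W = 0.1563 I₀, giving I₀ = 2.73/0.1563 = 17.47 W.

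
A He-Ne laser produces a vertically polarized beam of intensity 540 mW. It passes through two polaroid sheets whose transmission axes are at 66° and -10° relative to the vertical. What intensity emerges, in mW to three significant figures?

I ≈ 5.23 mW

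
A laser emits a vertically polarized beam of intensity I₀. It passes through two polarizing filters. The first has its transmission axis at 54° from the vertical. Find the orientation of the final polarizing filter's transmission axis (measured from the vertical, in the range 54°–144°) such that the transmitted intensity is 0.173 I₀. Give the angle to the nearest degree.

I₁ = I₀ cos²(54° − 0°) = I₀ cos²(54°) = 0.3455 I₀.
Need I₂/I₀ = 0.173, so cos²(θ − 54°) = 0.173 / 0.3455 = 0.5007.
θ − 54° = arccos(√0.5007) = 45.0°, giving θ ≈ 54 + 45.0 = 99.0°.

θ ≈ 99°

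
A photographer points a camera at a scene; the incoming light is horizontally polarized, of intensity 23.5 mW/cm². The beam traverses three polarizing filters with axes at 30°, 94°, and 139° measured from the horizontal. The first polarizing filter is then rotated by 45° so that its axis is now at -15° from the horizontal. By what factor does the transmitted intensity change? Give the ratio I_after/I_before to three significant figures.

I_new/I_old ≈ 0.686

Before rotation:
By Malus's law, I₁ = I₀ cos²(30° − 0°) = I₀ cos²(30°) = 0.75 I₀.
I₂ = I₁ cos²(94° − 30°) = 0.75 I₀ · cos²(64°) = 0.1441 I₀.
I₃ = I₂ cos²(139° − 94°) = 0.1441 I₀ · cos²(45°) = 0.07206 I₀.
After rotation:
I₁ = I₀ cos²(-15° − 0°) = I₀ cos²(15°) = 0.933 I₀.
Angle between axes 1 and 2: 71°. I₂ = 0.933 I₀ · cos²(71°) = 0.09889 I₀.
I₃ = I₂ cos²(139° − 94°) = 0.09889 I₀ · cos²(45°) = 0.04945 I₀.
Ratio = 0.04945 / 0.07206 = 0.6862.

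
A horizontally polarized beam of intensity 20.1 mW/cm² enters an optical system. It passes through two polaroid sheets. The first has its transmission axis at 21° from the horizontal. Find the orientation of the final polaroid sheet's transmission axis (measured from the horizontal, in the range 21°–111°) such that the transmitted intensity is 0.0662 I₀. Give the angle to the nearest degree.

I₁ = I₀ cos²(21° − 0°) = I₀ cos²(21°) = 0.8716 I₀.
Need I₂/I₀ = 0.0662, so cos²(θ − 21°) = 0.0662 / 0.8716 = 0.07595.
θ − 21° = arccos(√0.07595) = 74.0°, giving θ ≈ 21 + 74.0 = 95.0°.

θ ≈ 95°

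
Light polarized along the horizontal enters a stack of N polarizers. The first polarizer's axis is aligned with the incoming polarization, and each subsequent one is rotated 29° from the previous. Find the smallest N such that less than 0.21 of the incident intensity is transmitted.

First polarizer is aligned with the polarization: full transmission.
Each further stage multiplies by cos²(29°) = 0.765.
After N polarizers: T = 0.765^(N−1). Require T < 0.21 ⇒ N−1 > ln(0.21)/ln(0.765) = 5.82, so N−1 ≥ 6 and N = 7.
Check: N=7 gives T = 0.2004 < 0.21; N=6 gives T = 0.2619.

N = 7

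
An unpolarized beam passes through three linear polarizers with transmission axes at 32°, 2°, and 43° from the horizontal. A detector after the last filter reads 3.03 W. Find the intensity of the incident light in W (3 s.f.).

I₀ ≈ 14.2 W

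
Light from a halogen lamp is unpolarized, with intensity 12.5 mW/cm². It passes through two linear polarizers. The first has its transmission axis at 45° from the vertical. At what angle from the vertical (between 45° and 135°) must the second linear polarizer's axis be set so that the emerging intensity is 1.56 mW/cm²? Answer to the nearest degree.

θ ≈ 105°

Unpolarized light through the first polarizer → I₁ = ½ I₀, now polarized at 45°.
Target fraction: 1.56 / 12.5 mW/cm² = 0.1248 of I₀.
Need I₂/I₀ = 0.1248, so cos²(θ − 45°) = 0.1248 / 0.5 = 0.2496.
θ − 45° = arccos(√0.2496) = 60.0°, giving θ ≈ 45 + 60.0 = 105.0°.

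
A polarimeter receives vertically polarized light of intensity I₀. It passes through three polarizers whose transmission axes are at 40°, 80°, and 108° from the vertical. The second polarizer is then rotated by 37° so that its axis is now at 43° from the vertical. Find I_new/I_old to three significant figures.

Before rotation:
By Malus's law, I₁ = I₀ cos²(40° − 0°) = I₀ cos²(40°) = 0.5868 I₀.
I₂ = I₁ cos²(80° − 40°) = 0.5868 I₀ · cos²(40°) = 0.3444 I₀.
I₃ = I₂ cos²(108° − 80°) = 0.3444 I₀ · cos²(28°) = 0.2685 I₀.
After rotation:
I₁ = I₀ cos²(40° − 0°) = I₀ cos²(40°) = 0.5868 I₀.
I₂ = I₁ cos²(43° − 40°) = 0.5868 I₀ · cos²(3°) = 0.5852 I₀.
I₃ = I₂ cos²(108° − 43°) = 0.5852 I₀ · cos²(65°) = 0.1045 I₀.
Ratio = 0.1045 / 0.2685 = 0.3893.

I_new/I_old ≈ 0.389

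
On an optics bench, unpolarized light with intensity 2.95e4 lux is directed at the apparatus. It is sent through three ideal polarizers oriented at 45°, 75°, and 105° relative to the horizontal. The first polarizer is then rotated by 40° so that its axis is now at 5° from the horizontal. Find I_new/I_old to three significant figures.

I_new/I_old ≈ 0.156

Before rotation:
Unpolarized light through the first polarizer → I₁ = ½ I₀, now polarized at 45°.
I₂ = I₁ cos²(75° − 45°) = 0.5 I₀ · cos²(30°) = 0.375 I₀.
I₃ = I₂ cos²(105° − 75°) = 0.375 I₀ · cos²(30°) = 0.2813 I₀.
After rotation:
Unpolarized light through the first polarizer → I₁ = ½ I₀, now polarized at 5°.
I₂ = I₁ cos²(75° − 5°) = 0.5 I₀ · cos²(70°) = 0.05849 I₀.
I₃ = I₂ cos²(105° − 75°) = 0.05849 I₀ · cos²(30°) = 0.04387 I₀.
Ratio = 0.04387 / 0.2813 = 0.156.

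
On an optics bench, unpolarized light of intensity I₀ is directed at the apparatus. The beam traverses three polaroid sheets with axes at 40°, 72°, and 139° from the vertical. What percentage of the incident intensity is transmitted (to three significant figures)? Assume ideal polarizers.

≈ 5.49%

Unpolarized light through the first polarizer → I₁ = ½ I₀, now polarized at 40°.
I₂ = I₁ cos²(72° − 40°) = 0.5 I₀ · cos²(32°) = 0.3596 I₀.
I₃ = I₂ cos²(139° − 72°) = 0.3596 I₀ · cos²(67°) = 0.0549 I₀.
That is 5.49% of the incident intensity.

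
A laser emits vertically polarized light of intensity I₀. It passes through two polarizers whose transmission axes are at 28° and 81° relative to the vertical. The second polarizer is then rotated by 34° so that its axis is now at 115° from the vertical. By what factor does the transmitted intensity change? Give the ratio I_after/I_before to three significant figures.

Before rotation:
By Malus's law, I₁ = I₀ cos²(28° − 0°) = I₀ cos²(28°) = 0.7796 I₀.
I₂ = I₁ cos²(81° − 28°) = 0.7796 I₀ · cos²(53°) = 0.2824 I₀.
After rotation:
I₁ = I₀ cos²(28° − 0°) = I₀ cos²(28°) = 0.7796 I₀.
I₂ = I₁ cos²(115° − 28°) = 0.7796 I₀ · cos²(87°) = 0.002135 I₀.
Ratio = 0.002135 / 0.2824 = 0.007563.

I_new/I_old ≈ 0.00756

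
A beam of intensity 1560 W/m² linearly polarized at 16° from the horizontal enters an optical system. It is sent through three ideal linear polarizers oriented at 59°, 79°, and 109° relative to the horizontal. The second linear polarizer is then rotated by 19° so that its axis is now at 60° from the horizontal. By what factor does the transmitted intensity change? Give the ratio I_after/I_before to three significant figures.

I_new/I_old ≈ 0.650

Before rotation:
By Malus's law, I₁ = I₀ cos²(59° − 16°) = I₀ cos²(43°) = 0.5349 I₀.
I₂ = I₁ cos²(79° − 59°) = 0.5349 I₀ · cos²(20°) = 0.4723 I₀.
I₃ = I₂ cos²(109° − 79°) = 0.4723 I₀ · cos²(30°) = 0.3542 I₀.
After rotation:
I₁ = I₀ cos²(59° − 16°) = I₀ cos²(43°) = 0.5349 I₀.
I₂ = I₁ cos²(60° − 59°) = 0.5349 I₀ · cos²(1°) = 0.5347 I₀.
I₃ = I₂ cos²(109° − 60°) = 0.5347 I₀ · cos²(49°) = 0.2301 I₀.
Ratio = 0.2301 / 0.3542 = 0.6497.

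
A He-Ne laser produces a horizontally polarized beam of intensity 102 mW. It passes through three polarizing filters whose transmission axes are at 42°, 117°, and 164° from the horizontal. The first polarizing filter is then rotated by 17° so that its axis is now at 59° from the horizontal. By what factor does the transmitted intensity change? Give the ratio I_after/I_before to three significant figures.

I_new/I_old ≈ 2.01

Before rotation:
By Malus's law, I₁ = I₀ cos²(42° − 0°) = I₀ cos²(42°) = 0.5523 I₀.
I₂ = I₁ cos²(117° − 42°) = 0.5523 I₀ · cos²(75°) = 0.03699 I₀.
I₃ = I₂ cos²(164° − 117°) = 0.03699 I₀ · cos²(47°) = 0.01721 I₀.
After rotation:
I₁ = I₀ cos²(59° − 0°) = I₀ cos²(59°) = 0.2653 I₀.
I₂ = I₁ cos²(117° − 59°) = 0.2653 I₀ · cos²(58°) = 0.07449 I₀.
I₃ = I₂ cos²(164° − 117°) = 0.07449 I₀ · cos²(47°) = 0.03465 I₀.
Ratio = 0.03465 / 0.01721 = 2.014.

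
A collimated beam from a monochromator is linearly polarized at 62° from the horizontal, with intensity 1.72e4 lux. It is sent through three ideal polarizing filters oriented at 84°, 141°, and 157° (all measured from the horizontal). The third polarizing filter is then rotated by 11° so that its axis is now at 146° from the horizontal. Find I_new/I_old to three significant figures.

Before rotation:
By Malus's law, I₁ = I₀ cos²(84° − 62°) = I₀ cos²(22°) = 0.8597 I₀.
I₂ = I₁ cos²(141° − 84°) = 0.8597 I₀ · cos²(57°) = 0.255 I₀.
I₃ = I₂ cos²(157° − 141°) = 0.255 I₀ · cos²(16°) = 0.2356 I₀.
After rotation:
I₁ = I₀ cos²(84° − 62°) = I₀ cos²(22°) = 0.8597 I₀.
I₂ = I₁ cos²(141° − 84°) = 0.8597 I₀ · cos²(57°) = 0.255 I₀.
I₃ = I₂ cos²(146° − 141°) = 0.255 I₀ · cos²(5°) = 0.2531 I₀.
Ratio = 0.2531 / 0.2356 = 1.074.

I_new/I_old ≈ 1.07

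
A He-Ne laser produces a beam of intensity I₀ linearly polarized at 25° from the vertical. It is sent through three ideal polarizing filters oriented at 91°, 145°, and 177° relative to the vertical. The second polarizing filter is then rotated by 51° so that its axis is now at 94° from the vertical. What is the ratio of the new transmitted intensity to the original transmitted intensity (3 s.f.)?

Before rotation:
By Malus's law, I₁ = I₀ cos²(91° − 25°) = I₀ cos²(66°) = 0.1654 I₀.
I₂ = I₁ cos²(145° − 91°) = 0.1654 I₀ · cos²(54°) = 0.05716 I₀.
I₃ = I₂ cos²(177° − 145°) = 0.05716 I₀ · cos²(32°) = 0.04111 I₀.
After rotation:
I₁ = I₀ cos²(91° − 25°) = I₀ cos²(66°) = 0.1654 I₀.
I₂ = I₁ cos²(94° − 91°) = 0.1654 I₀ · cos²(3°) = 0.165 I₀.
I₃ = I₂ cos²(177° − 94°) = 0.165 I₀ · cos²(83°) = 0.00245 I₀.
Ratio = 0.00245 / 0.04111 = 0.05961.

I_new/I_old ≈ 0.0596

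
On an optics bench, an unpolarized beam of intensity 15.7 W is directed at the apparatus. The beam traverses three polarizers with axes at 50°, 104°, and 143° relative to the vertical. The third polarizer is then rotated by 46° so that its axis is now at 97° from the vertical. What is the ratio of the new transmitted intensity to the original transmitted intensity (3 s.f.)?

I_new/I_old ≈ 1.63

Before rotation:
Unpolarized light through the first polarizer → I₁ = ½ I₀, now polarized at 50°.
I₂ = I₁ cos²(104° − 50°) = 0.5 I₀ · cos²(54°) = 0.1727 I₀.
I₃ = I₂ cos²(143° − 104°) = 0.1727 I₀ · cos²(39°) = 0.1043 I₀.
After rotation:
Unpolarized light through the first polarizer → I₁ = ½ I₀, now polarized at 50°.
I₂ = I₁ cos²(104° − 50°) = 0.5 I₀ · cos²(54°) = 0.1727 I₀.
I₃ = I₂ cos²(97° − 104°) = 0.1727 I₀ · cos²(7°) = 0.1702 I₀.
Ratio = 0.1702 / 0.1043 = 1.631.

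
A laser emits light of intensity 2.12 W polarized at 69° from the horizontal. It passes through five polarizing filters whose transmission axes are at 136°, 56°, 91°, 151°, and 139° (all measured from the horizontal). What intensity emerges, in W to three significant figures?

I₁ = 2.12 W · cos²(67°) = 0.3237 W.
I₂ = I₁ · cos²(80°) = 0.3237 · 0.03015 = 0.00976 W.
I₃ = I₂ · cos²(35°) = 0.00976 · 0.671 = 0.006549 W.
I₄ = I₃ · cos²(60°) = 0.006549 · 0.25 = 0.001637 W.
I₅ = I₄ · cos²(12°) = 0.001637 · 0.9568 = 0.001566 W.

I ≈ 0.00157 W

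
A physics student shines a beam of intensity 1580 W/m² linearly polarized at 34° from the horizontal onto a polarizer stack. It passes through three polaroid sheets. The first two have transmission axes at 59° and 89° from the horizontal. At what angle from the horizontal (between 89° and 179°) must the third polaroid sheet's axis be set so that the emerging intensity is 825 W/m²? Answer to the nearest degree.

I₁ = I₀ cos²(59° − 34°) = I₀ cos²(25°) = 0.8214 I₀.
I₂ = I₁ cos²(89° − 59°) = 0.8214 I₀ · cos²(30°) = 0.616 I₀.
Target fraction: 825 / 1580 W/m² = 0.5222 of I₀.
Need I₃/I₀ = 0.5222, so cos²(θ − 89°) = 0.5222 / 0.616 = 0.8476.
θ − 89° = arccos(√0.8476) = 23.0°, giving θ ≈ 89 + 23.0 = 112.0°.

θ ≈ 112°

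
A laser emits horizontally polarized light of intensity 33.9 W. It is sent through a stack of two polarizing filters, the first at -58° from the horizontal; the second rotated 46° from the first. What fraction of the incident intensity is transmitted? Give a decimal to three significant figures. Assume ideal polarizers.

By Malus's law, I₁ = 33.9 W · cos²(58°) = 9.52 W.
I₂ = I₁ · cos²(46°) = 9.52 · 0.4826 = 4.594 W.
Transmitted fraction = 0.1355.

I/I₀ ≈ 0.136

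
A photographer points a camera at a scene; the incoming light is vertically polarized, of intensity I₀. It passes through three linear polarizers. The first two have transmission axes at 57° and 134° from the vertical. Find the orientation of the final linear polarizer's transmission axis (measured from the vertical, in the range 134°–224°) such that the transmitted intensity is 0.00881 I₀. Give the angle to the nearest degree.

θ ≈ 174°

I₁ = I₀ cos²(57° − 0°) = I₀ cos²(57°) = 0.2966 I₀.
I₂ = I₁ cos²(134° − 57°) = 0.2966 I₀ · cos²(77°) = 0.01501 I₀.
Need I₃/I₀ = 0.00881, so cos²(θ − 134°) = 0.00881 / 0.01501 = 0.5869.
θ − 134° = arccos(√0.5869) = 40.0°, giving θ ≈ 134 + 40.0 = 174.0°.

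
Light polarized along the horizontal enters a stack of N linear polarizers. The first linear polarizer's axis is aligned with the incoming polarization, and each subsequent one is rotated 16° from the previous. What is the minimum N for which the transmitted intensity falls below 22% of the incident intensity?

First polarizer is aligned with the polarization: full transmission.
Each further stage multiplies by cos²(16°) = 0.924.
After N polarizers: T = 0.924^(N−1). Require T < 0.22 ⇒ N−1 > ln(0.22)/ln(0.924) = 19.16, so N−1 ≥ 20 and N = 21.
Check: N=21 gives T = 0.2059 < 0.22; N=20 gives T = 0.2228.

N = 21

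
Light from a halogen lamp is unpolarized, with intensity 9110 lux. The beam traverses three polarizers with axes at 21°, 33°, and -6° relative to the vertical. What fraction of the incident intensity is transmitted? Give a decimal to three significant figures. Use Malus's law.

I/I₀ ≈ 0.289

Unpolarized light through the first polarizer → I₁ = 9110 lux/2 = 4555 lux, polarized at 21°.
I₂ = I₁ · cos²(12°) = 4555 · 0.9568 = 4358 lux.
I₃ = I₂ · cos²(39°) = 4358 · 0.604 = 2632 lux.
Transmitted fraction = 0.2889.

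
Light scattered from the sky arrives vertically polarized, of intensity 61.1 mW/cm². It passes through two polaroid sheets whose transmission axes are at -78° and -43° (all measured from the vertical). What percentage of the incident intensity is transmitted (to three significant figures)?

≈ 2.90%

By Malus's law, I₁ = 61.1 mW/cm² · cos²(78°) = 2.641 mW/cm².
I₂ = I₁ · cos²(35°) = 2.641 · 0.671 = 1.772 mW/cm².
That is 2.901% of the incident intensity.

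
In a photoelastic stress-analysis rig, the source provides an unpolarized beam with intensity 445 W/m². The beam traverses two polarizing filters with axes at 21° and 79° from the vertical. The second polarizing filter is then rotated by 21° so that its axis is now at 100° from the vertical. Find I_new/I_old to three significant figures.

I_new/I_old ≈ 0.130

Before rotation:
Unpolarized light through the first polarizer → I₁ = ½ I₀, now polarized at 21°.
I₂ = I₁ cos²(79° − 21°) = 0.5 I₀ · cos²(58°) = 0.1404 I₀.
After rotation:
Unpolarized light through the first polarizer → I₁ = ½ I₀, now polarized at 21°.
I₂ = I₁ cos²(100° − 21°) = 0.5 I₀ · cos²(79°) = 0.0182 I₀.
Ratio = 0.0182 / 0.1404 = 0.1297.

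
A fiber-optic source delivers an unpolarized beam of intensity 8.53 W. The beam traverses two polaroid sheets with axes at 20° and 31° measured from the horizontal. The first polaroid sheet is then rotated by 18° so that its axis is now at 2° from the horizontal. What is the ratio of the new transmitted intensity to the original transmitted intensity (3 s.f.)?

Before rotation:
Unpolarized light through the first polarizer → I₁ = ½ I₀, now polarized at 20°.
I₂ = I₁ cos²(31° − 20°) = 0.5 I₀ · cos²(11°) = 0.4818 I₀.
After rotation:
Unpolarized light through the first polarizer → I₁ = ½ I₀, now polarized at 2°.
I₂ = I₁ cos²(31° − 2°) = 0.5 I₀ · cos²(29°) = 0.3825 I₀.
Ratio = 0.3825 / 0.4818 = 0.7939.

I_new/I_old ≈ 0.794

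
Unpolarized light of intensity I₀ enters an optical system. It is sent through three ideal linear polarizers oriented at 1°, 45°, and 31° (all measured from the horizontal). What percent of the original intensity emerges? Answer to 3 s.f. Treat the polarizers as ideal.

Unpolarized light through the first polarizer → I₁ = ½ I₀, now polarized at 1°.
I₂ = I₁ cos²(45° − 1°) = 0.5 I₀ · cos²(44°) = 0.2587 I₀.
I₃ = I₂ cos²(31° − 45°) = 0.2587 I₀ · cos²(14°) = 0.2436 I₀.
That is 24.36% of the incident intensity.

≈ 24.4%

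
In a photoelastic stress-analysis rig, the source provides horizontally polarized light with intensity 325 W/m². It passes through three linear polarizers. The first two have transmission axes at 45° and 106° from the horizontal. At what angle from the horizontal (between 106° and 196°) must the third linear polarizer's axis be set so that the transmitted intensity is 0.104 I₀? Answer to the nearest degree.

θ ≈ 126°

By Malus's law, I₁ = I₀ cos²(45° − 0°) = I₀ cos²(45°) = 0.5 I₀.
I₂ = I₁ cos²(106° − 45°) = 0.5 I₀ · cos²(61°) = 0.1175 I₀.
Need I₃/I₀ = 0.104, so cos²(θ − 106°) = 0.104 / 0.1175 = 0.885.
θ − 106° = arccos(√0.885) = 19.8°, giving θ ≈ 106 + 19.8 = 125.8°.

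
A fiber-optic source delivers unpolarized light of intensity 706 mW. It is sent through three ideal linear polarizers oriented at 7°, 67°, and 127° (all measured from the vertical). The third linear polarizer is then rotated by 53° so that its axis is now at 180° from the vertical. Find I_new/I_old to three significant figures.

Before rotation:
Unpolarized light through the first polarizer → I₁ = ½ I₀, now polarized at 7°.
I₂ = I₁ cos²(67° − 7°) = 0.5 I₀ · cos²(60°) = 0.125 I₀.
I₃ = I₂ cos²(127° − 67°) = 0.125 I₀ · cos²(60°) = 0.03125 I₀.
After rotation:
Unpolarized light through the first polarizer → I₁ = ½ I₀, now polarized at 7°.
I₂ = I₁ cos²(67° − 7°) = 0.5 I₀ · cos²(60°) = 0.125 I₀.
Angle between axes 2 and 3: 67°. I₃ = 0.125 I₀ · cos²(67°) = 0.01908 I₀.
Ratio = 0.01908 / 0.03125 = 0.6107.

I_new/I_old ≈ 0.611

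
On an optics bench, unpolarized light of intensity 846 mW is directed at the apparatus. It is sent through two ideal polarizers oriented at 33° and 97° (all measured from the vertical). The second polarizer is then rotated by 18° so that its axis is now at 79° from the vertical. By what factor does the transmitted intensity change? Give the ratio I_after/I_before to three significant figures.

I_new/I_old ≈ 2.51

Before rotation:
Unpolarized light through the first polarizer → I₁ = ½ I₀, now polarized at 33°.
I₂ = I₁ cos²(97° − 33°) = 0.5 I₀ · cos²(64°) = 0.09608 I₀.
After rotation:
Unpolarized light through the first polarizer → I₁ = ½ I₀, now polarized at 33°.
I₂ = I₁ cos²(79° − 33°) = 0.5 I₀ · cos²(46°) = 0.2413 I₀.
Ratio = 0.2413 / 0.09608 = 2.511.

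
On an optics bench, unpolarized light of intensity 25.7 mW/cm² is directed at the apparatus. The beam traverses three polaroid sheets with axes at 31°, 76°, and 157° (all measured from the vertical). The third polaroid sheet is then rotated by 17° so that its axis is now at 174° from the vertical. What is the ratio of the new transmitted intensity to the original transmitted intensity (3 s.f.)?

I_new/I_old ≈ 0.791

Before rotation:
Unpolarized light through the first polarizer → I₁ = ½ I₀, now polarized at 31°.
I₂ = I₁ cos²(76° − 31°) = 0.5 I₀ · cos²(45°) = 0.25 I₀.
I₃ = I₂ cos²(157° − 76°) = 0.25 I₀ · cos²(81°) = 0.006118 I₀.
After rotation:
Unpolarized light through the first polarizer → I₁ = ½ I₀, now polarized at 31°.
I₂ = I₁ cos²(76° − 31°) = 0.5 I₀ · cos²(45°) = 0.25 I₀.
Angle between axes 2 and 3: 82°. I₃ = 0.25 I₀ · cos²(82°) = 0.004842 I₀.
Ratio = 0.004842 / 0.006118 = 0.7915.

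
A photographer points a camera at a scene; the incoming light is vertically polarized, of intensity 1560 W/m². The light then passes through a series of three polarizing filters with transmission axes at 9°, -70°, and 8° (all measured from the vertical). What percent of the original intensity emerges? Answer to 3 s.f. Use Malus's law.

≈ 0.154%

By Malus's law, I₁ = 1560 W/m² · cos²(9°) = 1522 W/m².
I₂ = I₁ · cos²(79°) = 1522 · 0.03641 = 55.41 W/m².
I₃ = I₂ · cos²(78°) = 55.41 · 0.04323 = 2.395 W/m².
That is 0.1535% of the incident intensity.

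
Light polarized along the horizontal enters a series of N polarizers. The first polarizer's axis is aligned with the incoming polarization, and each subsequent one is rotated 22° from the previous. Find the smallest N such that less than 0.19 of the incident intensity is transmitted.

N = 12

First polarizer is aligned with the polarization: full transmission.
Each further stage multiplies by cos²(22°) = 0.8597.
After N polarizers: T = 0.8597^(N−1). Require T < 0.19 ⇒ N−1 > ln(0.19)/ln(0.8597) = 10.98, so N−1 ≥ 11 and N = 12.
Check: N=12 gives T = 0.1895 < 0.19; N=11 gives T = 0.2205.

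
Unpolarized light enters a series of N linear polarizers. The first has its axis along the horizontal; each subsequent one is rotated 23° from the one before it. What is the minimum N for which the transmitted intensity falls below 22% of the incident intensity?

N = 6

First polarizer halves the unpolarized light: factor 1/2.
Each further stage multiplies by cos²(23°) = 0.8473.
After N polarizers: T = 0.5·0.8473^(N−1). Require T < 0.22 ⇒ N−1 > ln(0.22/0.5)/ln(0.8473) = 4.96, so N−1 ≥ 5 and N = 6.
Check: N=6 gives T = 0.2184 < 0.22; N=5 gives T = 0.2577.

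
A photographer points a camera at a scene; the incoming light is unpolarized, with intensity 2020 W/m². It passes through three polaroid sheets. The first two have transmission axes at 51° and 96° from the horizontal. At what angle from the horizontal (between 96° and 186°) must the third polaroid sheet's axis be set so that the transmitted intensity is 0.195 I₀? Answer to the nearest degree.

Unpolarized light through the first polarizer → I₁ = ½ I₀, now polarized at 51°.
I₂ = I₁ cos²(96° − 51°) = 0.5 I₀ · cos²(45°) = 0.25 I₀.
Need I₃/I₀ = 0.195, so cos²(θ − 96°) = 0.195 / 0.25 = 0.78.
θ − 96° = arccos(√0.78) = 28.0°, giving θ ≈ 96 + 28.0 = 124.0°.

θ ≈ 124°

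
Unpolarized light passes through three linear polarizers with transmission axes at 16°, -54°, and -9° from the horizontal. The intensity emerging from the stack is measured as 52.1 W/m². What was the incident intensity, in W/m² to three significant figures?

I₀ ≈ 1780 W/m²

Unpolarized light through the first polarizer → I₁ = ½ I₀, now polarized at 16°.
I₂ = I₁ cos²(-54° − 16°) = 0.5 I₀ · cos²(70°) = 0.05849 I₀.
I₃ = I₂ cos²(-9° + 54°) = 0.05849 I₀ · cos²(45°) = 0.02924 I₀.
So 52.1 W/m² = 0.02924 I₀, giving I₀ = 52.1/0.02924 = 1782 W/m².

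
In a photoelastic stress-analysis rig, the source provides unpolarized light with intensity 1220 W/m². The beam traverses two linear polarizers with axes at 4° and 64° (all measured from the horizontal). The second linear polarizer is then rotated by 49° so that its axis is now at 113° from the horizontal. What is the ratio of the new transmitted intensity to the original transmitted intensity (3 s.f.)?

Before rotation:
Unpolarized light through the first polarizer → I₁ = ½ I₀, now polarized at 4°.
I₂ = I₁ cos²(64° − 4°) = 0.5 I₀ · cos²(60°) = 0.125 I₀.
After rotation:
Unpolarized light through the first polarizer → I₁ = ½ I₀, now polarized at 4°.
Angle between axes 1 and 2: 71°. I₂ = 0.5 I₀ · cos²(71°) = 0.053 I₀.
Ratio = 0.053 / 0.125 = 0.424.

I_new/I_old ≈ 0.424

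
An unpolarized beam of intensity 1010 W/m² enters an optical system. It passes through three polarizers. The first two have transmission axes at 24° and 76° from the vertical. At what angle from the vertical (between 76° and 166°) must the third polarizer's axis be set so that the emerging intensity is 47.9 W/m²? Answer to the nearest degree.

Unpolarized light through the first polarizer → I₁ = ½ I₀, now polarized at 24°.
I₂ = I₁ cos²(76° − 24°) = 0.5 I₀ · cos²(52°) = 0.1895 I₀.
Target fraction: 47.9 / 1010 W/m² = 0.04743 of I₀.
Need I₃/I₀ = 0.04743, so cos²(θ − 76°) = 0.04743 / 0.1895 = 0.2502.
θ − 76° = arccos(√0.2502) = 60.0°, giving θ ≈ 76 + 60.0 = 136.0°.

θ ≈ 136°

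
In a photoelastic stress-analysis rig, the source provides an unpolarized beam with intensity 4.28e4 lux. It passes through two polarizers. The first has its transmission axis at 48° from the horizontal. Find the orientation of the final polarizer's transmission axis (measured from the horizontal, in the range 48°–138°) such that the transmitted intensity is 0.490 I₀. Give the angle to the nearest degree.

θ ≈ 56°

Unpolarized light through the first polarizer → I₁ = ½ I₀, now polarized at 48°.
Need I₂/I₀ = 0.49, so cos²(θ − 48°) = 0.49 / 0.5 = 0.98.
θ − 48° = arccos(√0.98) = 8.1°, giving θ ≈ 48 + 8.1 = 56.1°.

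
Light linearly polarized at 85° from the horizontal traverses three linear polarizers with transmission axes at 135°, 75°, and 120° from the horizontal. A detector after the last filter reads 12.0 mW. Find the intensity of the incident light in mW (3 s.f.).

By Malus's law, I₁ = I₀ cos²(135° − 85°) = I₀ cos²(50°) = 0.4132 I₀.
I₂ = I₁ cos²(75° − 135°) = 0.4132 I₀ · cos²(60°) = 0.1033 I₀.
I₃ = I₂ cos²(120° − 75°) = 0.1033 I₀ · cos²(45°) = 0.05165 I₀.
So 12.0 mW = 0.05165 I₀, giving I₀ = 12.0/0.05165 = 232.3 mW.

I₀ ≈ 232 mW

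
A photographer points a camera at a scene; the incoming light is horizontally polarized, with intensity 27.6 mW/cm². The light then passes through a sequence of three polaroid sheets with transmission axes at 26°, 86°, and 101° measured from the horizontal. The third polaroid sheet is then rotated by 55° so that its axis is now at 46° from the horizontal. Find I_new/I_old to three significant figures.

Before rotation:
I₁ = I₀ cos²(26° − 0°) = I₀ cos²(26°) = 0.8078 I₀.
I₂ = I₁ cos²(86° − 26°) = 0.8078 I₀ · cos²(60°) = 0.202 I₀.
I₃ = I₂ cos²(101° − 86°) = 0.202 I₀ · cos²(15°) = 0.1884 I₀.
After rotation:
I₁ = I₀ cos²(26° − 0°) = I₀ cos²(26°) = 0.8078 I₀.
I₂ = I₁ cos²(86° − 26°) = 0.8078 I₀ · cos²(60°) = 0.202 I₀.
I₃ = I₂ cos²(46° − 86°) = 0.202 I₀ · cos²(40°) = 0.1185 I₀.
Ratio = 0.1185 / 0.1884 = 0.629.

I_new/I_old ≈ 0.629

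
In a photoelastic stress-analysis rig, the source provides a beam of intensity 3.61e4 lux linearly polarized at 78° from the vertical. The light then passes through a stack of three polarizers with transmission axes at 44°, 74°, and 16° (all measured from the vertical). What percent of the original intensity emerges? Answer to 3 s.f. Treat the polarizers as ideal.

≈ 14.5%

By Malus's law, I₁ = 3.61e4 lux · cos²(34°) = 2.481e+04 lux.
I₂ = I₁ · cos²(30°) = 2.481e+04 · 0.75 = 1.861e+04 lux.
I₃ = I₂ · cos²(58°) = 1.861e+04 · 0.2808 = 5226 lux.
That is 14.48% of the incident intensity.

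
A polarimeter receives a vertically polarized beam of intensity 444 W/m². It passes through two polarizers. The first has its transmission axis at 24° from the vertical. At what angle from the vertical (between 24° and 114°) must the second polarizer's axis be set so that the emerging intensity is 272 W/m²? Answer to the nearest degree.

I₁ = I₀ cos²(24° − 0°) = I₀ cos²(24°) = 0.8346 I₀.
Target fraction: 272 / 444 W/m² = 0.6126 of I₀.
Need I₂/I₀ = 0.6126, so cos²(θ − 24°) = 0.6126 / 0.8346 = 0.734.
θ − 24° = arccos(√0.734) = 31.0°, giving θ ≈ 24 + 31.0 = 55.0°.

θ ≈ 55°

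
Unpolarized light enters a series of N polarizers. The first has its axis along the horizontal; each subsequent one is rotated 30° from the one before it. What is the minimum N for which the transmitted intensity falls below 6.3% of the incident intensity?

First polarizer halves the unpolarized light: factor 1/2.
Each further stage multiplies by cos²(30°) = 0.75.
After N polarizers: T = 0.5·0.75^(N−1). Require T < 0.063 ⇒ N−1 > ln(0.063/0.5)/ln(0.75) = 7.20, so N−1 ≥ 8 and N = 9.
Check: N=9 gives T = 0.05006 < 0.063; N=8 gives T = 0.06674.

N = 9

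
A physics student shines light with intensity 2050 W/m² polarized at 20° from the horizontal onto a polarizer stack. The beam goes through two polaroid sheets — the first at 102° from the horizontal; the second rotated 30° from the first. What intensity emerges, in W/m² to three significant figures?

I₁ = 2050 W/m² · cos²(82°) = 39.71 W/m².
I₂ = I₁ · cos²(30°) = 39.71 · 0.75 = 29.78 W/m².

I ≈ 29.8 W/m²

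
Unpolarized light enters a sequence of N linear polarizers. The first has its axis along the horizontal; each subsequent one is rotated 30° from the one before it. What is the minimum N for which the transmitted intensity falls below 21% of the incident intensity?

N = 5

First polarizer halves the unpolarized light: factor 1/2.
Each further stage multiplies by cos²(30°) = 0.75.
After N polarizers: T = 0.5·0.75^(N−1). Require T < 0.21 ⇒ N−1 > ln(0.21/0.5)/ln(0.75) = 3.02, so N−1 ≥ 4 and N = 5.
Check: N=5 gives T = 0.1582 < 0.21; N=4 gives T = 0.2109.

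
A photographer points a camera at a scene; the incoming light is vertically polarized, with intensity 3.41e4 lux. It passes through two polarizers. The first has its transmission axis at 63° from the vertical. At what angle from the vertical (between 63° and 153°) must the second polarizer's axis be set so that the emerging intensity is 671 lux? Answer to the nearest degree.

I₁ = I₀ cos²(63° − 0°) = I₀ cos²(63°) = 0.2061 I₀.
Target fraction: 671 / 3.41e4 lux = 0.01968 of I₀.
Need I₂/I₀ = 0.01968, so cos²(θ − 63°) = 0.01968 / 0.2061 = 0.09547.
θ − 63° = arccos(√0.09547) = 72.0°, giving θ ≈ 63 + 72.0 = 135.0°.

θ ≈ 135°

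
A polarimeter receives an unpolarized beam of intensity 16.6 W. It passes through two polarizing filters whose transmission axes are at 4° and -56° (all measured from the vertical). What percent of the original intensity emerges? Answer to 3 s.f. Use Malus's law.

Unpolarized light through the first polarizer → I₁ = 16.6 W/2 = 8.3 W, polarized at 4°.
I₂ = I₁ · cos²(60°) = 8.3 · 0.25 = 2.075 W.
That is 12.5% of the incident intensity.

≈ 12.5%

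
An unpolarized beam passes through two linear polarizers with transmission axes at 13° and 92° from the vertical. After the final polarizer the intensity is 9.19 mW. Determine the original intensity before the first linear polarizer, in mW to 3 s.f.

I₀ ≈ 505 mW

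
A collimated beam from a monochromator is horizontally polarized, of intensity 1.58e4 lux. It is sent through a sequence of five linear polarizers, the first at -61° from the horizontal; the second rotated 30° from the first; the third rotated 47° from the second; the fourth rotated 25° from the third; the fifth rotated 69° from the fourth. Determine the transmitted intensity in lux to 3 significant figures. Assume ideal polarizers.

I ≈ 137 lux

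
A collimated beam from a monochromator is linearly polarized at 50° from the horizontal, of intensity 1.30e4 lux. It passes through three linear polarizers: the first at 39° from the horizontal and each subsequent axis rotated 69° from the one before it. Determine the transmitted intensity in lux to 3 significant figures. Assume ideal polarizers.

By Malus's law, I₁ = 1.30e4 lux · cos²(11°) = 1.253e+04 lux.
I₂ = I₁ · cos²(69°) = 1.253e+04 · 0.1284 = 1609 lux.
I₃ = I₂ · cos²(69°) = 1609 · 0.1284 = 206.6 lux.

I ≈ 207 lux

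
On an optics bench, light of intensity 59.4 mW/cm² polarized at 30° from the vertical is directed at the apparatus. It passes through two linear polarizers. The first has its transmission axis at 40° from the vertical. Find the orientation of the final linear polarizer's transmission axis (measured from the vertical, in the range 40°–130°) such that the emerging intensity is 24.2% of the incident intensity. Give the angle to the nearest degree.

I₁ = I₀ cos²(40° − 30°) = I₀ cos²(10°) = 0.9698 I₀.
Need I₂/I₀ = 0.242, so cos²(θ − 40°) = 0.242 / 0.9698 = 0.2495.
θ − 40° = arccos(√0.2495) = 60.0°, giving θ ≈ 40 + 60.0 = 100.0°.

θ ≈ 100°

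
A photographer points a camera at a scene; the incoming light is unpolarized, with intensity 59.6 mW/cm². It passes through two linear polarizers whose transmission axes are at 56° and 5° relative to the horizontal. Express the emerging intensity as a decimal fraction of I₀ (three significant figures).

I/I₀ ≈ 0.198

Unpolarized light through the first polarizer → I₁ = 59.6 mW/cm²/2 = 29.8 mW/cm², polarized at 56°.
I₂ = I₁ · cos²(51°) = 29.8 · 0.396 = 11.8 mW/cm².
Transmitted fraction = 0.198.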